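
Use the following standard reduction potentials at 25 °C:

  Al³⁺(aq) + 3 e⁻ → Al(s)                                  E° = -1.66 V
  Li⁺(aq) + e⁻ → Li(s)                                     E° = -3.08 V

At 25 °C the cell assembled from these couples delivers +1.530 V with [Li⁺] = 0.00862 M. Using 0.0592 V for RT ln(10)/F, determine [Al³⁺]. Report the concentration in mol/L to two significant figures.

0.24 M

Al³⁺/Al is the cathode, Li⁺/Li the anode: E°cell = +1.42 V, n = 3.
Overall reaction: Al³⁺(aq) + 3 Li(s) → Al(s) + 3 Li⁺(aq); Q = [Li⁺]^3/[Al³⁺]^1.
From E = E° − (0.0592/n) log Q: log Q = (E° − E)·n/0.0592 = (+1.42 − (+1.530))·3/0.0592 = -5.5743.
So 1·log[Al³⁺] = 3·log(0.00862) − log Q = -6.1935 − (-5.5743) = -0.6192; [Al³⁺] = 10^(-0.6192) ≈ 0.24 M.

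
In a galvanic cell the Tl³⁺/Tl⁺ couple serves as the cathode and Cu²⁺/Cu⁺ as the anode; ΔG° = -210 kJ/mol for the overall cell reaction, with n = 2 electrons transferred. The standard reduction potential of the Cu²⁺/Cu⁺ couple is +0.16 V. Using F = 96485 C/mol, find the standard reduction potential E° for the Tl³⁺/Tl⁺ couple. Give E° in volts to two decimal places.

E°cell = −ΔG°/(nF) = −(-210×10³)/((2)(96485)) = +1.088 V.
Since Tl³⁺/Tl⁺ is the cathode and Cu²⁺/Cu⁺ the anode, E°cell = E°(Tl³⁺/Tl⁺) − E°(Cu²⁺/Cu⁺).
So E°(Tl³⁺/Tl⁺) = E°cell + E°(Cu²⁺/Cu⁺) = +1.088 + (+0.16) = +1.25 V.

+1.25 V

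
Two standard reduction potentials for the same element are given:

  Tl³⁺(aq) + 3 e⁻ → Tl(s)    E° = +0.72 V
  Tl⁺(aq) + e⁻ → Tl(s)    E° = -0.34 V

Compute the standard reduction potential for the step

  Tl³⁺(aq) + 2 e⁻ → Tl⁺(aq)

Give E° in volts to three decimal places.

Sequential free energies add, so n₃E°₃ = n₁E°₁ + n₂E°₂.
With n₃ = 3, and the known step contributing 1×(-0.34) V, the unknown satisfies 2·E° = 3×(+0.72) − 1×(-0.34) = +2.500.
E° = +2.500 / 2 = +1.250 V.

+1.250 V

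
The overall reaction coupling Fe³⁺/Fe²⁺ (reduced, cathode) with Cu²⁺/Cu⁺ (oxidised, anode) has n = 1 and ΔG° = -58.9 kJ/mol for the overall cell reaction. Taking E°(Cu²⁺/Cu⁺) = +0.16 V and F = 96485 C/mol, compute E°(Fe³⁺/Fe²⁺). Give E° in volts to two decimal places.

+0.77 V

E°cell = −ΔG°/(nF) = −(-58.9×10³)/((1)(96485)) = +0.610 V.
Since Fe³⁺/Fe²⁺ is the cathode and Cu²⁺/Cu⁺ the anode, E°cell = E°(Fe³⁺/Fe²⁺) − E°(Cu²⁺/Cu⁺).
So E°(Fe³⁺/Fe²⁺) = E°cell + E°(Cu²⁺/Cu⁺) = +0.610 + (+0.16) = +0.77 V.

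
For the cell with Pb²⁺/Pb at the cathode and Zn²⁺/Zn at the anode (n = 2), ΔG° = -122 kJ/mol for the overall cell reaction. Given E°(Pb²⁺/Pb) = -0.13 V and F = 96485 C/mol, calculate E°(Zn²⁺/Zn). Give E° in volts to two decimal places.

E°cell = −ΔG°/(nF) = −(-122×10³)/((2)(96485)) = +0.632 V.
Since Pb²⁺/Pb is the cathode and Zn²⁺/Zn the anode, E°cell = E°(Pb²⁺/Pb) − E°(Zn²⁺/Zn).
So E°(Zn²⁺/Zn) = E°(Pb²⁺/Pb) − E°cell = (-0.13) − (+0.632) = -0.76 V.

-0.76 V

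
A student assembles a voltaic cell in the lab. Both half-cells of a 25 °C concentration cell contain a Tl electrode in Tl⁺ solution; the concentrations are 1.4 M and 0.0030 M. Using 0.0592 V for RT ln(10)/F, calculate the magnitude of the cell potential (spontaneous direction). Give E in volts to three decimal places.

+0.158 V

For a concentration cell E°cell = 0. The 1.4 M side is the cathode (reduction is favoured where [Tl⁺] is higher).
With n = 1, E = −(0.0592/1) log([Tl⁺]ₐₙ/[Tl⁺]꜀ₐₜ) = −(0.0592/1) log(0.003/1.4) = −(0.0592/1)(-2.669) = +0.158 V.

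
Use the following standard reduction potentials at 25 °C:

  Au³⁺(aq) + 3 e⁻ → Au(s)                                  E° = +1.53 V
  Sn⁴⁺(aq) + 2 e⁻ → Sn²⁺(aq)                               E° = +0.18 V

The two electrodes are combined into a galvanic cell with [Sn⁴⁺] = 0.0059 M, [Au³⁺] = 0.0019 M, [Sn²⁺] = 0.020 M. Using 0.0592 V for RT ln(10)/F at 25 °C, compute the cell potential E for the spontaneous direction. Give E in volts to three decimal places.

+1.312 V

Au³⁺/Au is the cathode (higher E°), Sn⁴⁺/Sn²⁺ the anode: E°cell = +1.53 − (+0.18) = +1.35 V, n = 6.
Overall: 2 Au³⁺(aq) + 3 Sn²⁺(aq) → 2 Au(s) + 3 Sn⁴⁺(aq)
Q = [Sn⁴⁺]^3 / ([Au³⁺]^2·[Sn²⁺]^3); log Q = 3.852.
E = E° − (0.0592/n) log Q = +1.35 − (0.0592/6)(3.852) = +1.312 V.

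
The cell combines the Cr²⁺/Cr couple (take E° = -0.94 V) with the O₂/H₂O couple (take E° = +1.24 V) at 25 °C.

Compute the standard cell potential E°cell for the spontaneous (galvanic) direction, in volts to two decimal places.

The O₂/H₂O couple has the higher reduction potential, so it is the cathode; Cr²⁺/Cr is oxidised at the anode.
E°cell = E°(cathode) − E°(anode) = (+1.24) − (-0.94) = +2.18 V.
Since E°cell > 0, the reaction is spontaneous under standard conditions.

+2.18 V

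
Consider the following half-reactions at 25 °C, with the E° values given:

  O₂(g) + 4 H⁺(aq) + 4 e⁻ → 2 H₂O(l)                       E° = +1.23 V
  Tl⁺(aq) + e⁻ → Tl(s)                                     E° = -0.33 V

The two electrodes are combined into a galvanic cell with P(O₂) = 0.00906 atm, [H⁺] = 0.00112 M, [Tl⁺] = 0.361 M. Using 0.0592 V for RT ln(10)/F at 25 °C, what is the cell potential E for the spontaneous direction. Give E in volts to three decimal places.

O₂/H₂O is the cathode (higher E°), Tl⁺/Tl the anode: E°cell = +1.23 − (-0.33) = +1.56 V, n = 4.
Overall: O₂(g) + 4 H⁺(aq) + 4 Tl(s) → 2 H₂O(l) + 4 Tl⁺(aq)
Q = [Tl⁺]^4 / (P(O₂)·[H⁺]^4); log Q = 12.076.
E = E° − (0.0592/n) log Q = +1.56 − (0.0592/4)(12.076) = +1.381 V.

+1.381 V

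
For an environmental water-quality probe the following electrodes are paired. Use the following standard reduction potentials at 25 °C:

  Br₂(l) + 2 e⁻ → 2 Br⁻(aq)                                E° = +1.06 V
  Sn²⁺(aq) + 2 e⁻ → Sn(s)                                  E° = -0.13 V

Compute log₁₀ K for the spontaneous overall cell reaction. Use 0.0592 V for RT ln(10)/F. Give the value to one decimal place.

40.2

Cathode: Br₂/Br⁻; anode: Sn²⁺/Sn. E°cell = +1.19 V, n = 2.
log K = nE°cell / 0.0592 = (2)(+1.19) / 0.0592 = 40.2.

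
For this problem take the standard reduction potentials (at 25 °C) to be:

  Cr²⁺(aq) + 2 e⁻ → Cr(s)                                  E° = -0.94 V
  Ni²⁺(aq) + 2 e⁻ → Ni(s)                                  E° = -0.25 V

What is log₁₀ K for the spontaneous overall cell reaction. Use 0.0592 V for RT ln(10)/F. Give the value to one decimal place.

23.3

Cathode: Ni²⁺/Ni; anode: Cr²⁺/Cr. E°cell = +0.69 V, n = 2.
log K = nE°cell / 0.0592 = (2)(+0.69) / 0.0592 = 23.3.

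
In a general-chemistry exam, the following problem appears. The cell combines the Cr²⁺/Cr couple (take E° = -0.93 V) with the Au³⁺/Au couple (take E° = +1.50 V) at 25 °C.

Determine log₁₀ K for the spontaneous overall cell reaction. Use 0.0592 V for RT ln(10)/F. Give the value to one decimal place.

Cathode: Au³⁺/Au; anode: Cr²⁺/Cr. E°cell = +2.43 V, n = 6.
log K = nE°cell / 0.0592 = (6)(+2.43) / 0.0592 = 246.3.

246.3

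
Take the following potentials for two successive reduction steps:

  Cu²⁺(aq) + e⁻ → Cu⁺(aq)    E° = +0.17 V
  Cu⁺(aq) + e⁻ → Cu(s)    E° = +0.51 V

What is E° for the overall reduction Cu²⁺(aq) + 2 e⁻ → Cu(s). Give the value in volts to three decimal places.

Adding the free-energy changes (−nFE°) of the two steps gives −n₃FE°₃ = −n₁FE°₁ − n₂FE°₂.
E°₃ = (1×+0.17 + 1×+0.51) / 2 = (+0.680) / 2 = +0.340 V.

+0.340 V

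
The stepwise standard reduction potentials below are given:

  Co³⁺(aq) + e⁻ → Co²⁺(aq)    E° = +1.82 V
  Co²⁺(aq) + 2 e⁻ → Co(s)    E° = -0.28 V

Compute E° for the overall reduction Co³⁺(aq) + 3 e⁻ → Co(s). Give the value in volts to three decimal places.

Since ΔG° = −nFE° is additive over sequential reductions, n₃E°₃ = n₁E°₁ + n₂E°₂.
E°₃ = (1×+1.82 + 2×-0.28) / 3 = (+1.260) / 3 = +0.420 V.

+0.420 V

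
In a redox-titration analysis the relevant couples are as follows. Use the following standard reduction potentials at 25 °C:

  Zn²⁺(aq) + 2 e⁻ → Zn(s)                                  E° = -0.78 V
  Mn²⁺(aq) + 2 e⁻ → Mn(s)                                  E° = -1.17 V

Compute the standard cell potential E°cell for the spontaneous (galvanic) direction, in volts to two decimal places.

The Zn²⁺/Zn couple has the higher reduction potential, so it is the cathode; Mn²⁺/Mn is oxidised at the anode.
E°cell = E°(cathode) − E°(anode) = (-0.78) − (-1.17) = +0.39 V.

+0.39 V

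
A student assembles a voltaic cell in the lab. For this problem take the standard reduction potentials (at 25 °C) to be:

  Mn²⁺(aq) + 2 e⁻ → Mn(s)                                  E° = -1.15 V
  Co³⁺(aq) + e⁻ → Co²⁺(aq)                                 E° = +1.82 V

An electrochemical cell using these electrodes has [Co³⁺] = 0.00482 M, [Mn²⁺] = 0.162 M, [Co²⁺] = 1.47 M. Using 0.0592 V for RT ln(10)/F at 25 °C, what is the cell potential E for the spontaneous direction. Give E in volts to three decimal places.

Co³⁺/Co²⁺ is the cathode (higher E°), Mn²⁺/Mn the anode: E°cell = +1.82 − (-1.15) = +2.97 V, n = 2.
Overall: 2 Co³⁺(aq) + Mn(s) → 2 Co²⁺(aq) + Mn²⁺(aq)
Q = [Co²⁺]^2·[Mn²⁺] / ([Co³⁺]^2); log Q = 4.178.
E = E° − (0.0592/n) log Q = +2.97 − (0.0592/2)(4.178) = +2.846 V.

+2.846 V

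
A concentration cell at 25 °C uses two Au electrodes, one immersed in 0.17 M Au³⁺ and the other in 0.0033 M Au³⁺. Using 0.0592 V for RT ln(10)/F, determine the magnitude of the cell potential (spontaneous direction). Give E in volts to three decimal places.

+0.034 V

For a concentration cell E°cell = 0. The 0.17 M side is the cathode (reduction is favoured where [Au³⁺] is higher).
With n = 3, E = −(0.0592/3) log([Au³⁺]ₐₙ/[Au³⁺]꜀ₐₜ) = −(0.0592/3) log(0.0033/0.17) = −(0.0592/3)(-1.712) = +0.034 V.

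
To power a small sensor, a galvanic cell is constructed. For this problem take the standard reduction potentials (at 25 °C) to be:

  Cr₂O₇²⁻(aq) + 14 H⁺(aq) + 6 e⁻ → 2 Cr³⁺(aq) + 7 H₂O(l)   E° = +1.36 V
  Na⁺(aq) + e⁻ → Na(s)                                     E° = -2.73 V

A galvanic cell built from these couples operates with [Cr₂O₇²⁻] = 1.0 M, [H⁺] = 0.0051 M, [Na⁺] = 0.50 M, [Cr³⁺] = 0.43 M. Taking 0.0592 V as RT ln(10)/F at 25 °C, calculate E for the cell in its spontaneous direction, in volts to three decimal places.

Cr₂O₇²⁻/Cr³⁺ is the cathode (higher E°), Na⁺/Na the anode: E°cell = +1.36 − (-2.73) = +4.09 V, n = 6.
Overall: Cr₂O₇²⁻(aq) + 14 H⁺(aq) + 6 Na(s) → 2 Cr³⁺(aq) + 7 H₂O(l) + 6 Na⁺(aq)
Q = [Cr³⁺]^2·[Na⁺]^6 / ([Cr₂O₇²⁻]·[H⁺]^14); log Q = 29.555.
E = E° − (0.0592/n) log Q = +4.09 − (0.0592/6)(29.555) = +3.798 V.

+3.798 V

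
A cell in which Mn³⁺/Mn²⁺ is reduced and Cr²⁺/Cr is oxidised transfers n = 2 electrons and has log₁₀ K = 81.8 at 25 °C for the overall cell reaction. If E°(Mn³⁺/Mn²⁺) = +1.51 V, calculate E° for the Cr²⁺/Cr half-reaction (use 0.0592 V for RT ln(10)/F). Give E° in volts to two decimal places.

E°cell = (0.0592/n)·log K = (0.0592/2)(81.8) = +2.421 V.
Since Mn³⁺/Mn²⁺ is the cathode and Cr²⁺/Cr the anode, E°cell = E°(Mn³⁺/Mn²⁺) − E°(Cr²⁺/Cr).
So E°(Cr²⁺/Cr) = E°(Mn³⁺/Mn²⁺) − E°cell = (+1.51) − (+2.421) = -0.91 V.

-0.91 V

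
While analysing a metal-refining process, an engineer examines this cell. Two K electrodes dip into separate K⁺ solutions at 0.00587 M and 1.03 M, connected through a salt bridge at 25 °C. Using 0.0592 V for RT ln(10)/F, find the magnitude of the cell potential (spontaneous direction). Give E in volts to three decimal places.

+0.133 V

For a concentration cell E°cell = 0. The 1.03 M side is the cathode (reduction is favoured where [K⁺] is higher).
With n = 1, E = −(0.0592/1) log([K⁺]ₐₙ/[K⁺]꜀ₐₜ) = −(0.0592/1) log(0.00587/1.03) = −(0.0592/1)(-2.244) = +0.133 V.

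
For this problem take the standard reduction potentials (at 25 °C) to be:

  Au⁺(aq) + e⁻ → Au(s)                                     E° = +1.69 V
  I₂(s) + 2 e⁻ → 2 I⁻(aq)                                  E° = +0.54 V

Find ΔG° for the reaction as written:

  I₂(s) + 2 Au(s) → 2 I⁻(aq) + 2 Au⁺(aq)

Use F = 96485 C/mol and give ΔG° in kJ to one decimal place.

+221.9 kJ

As written, I₂/I⁻ is reduced (cathode) and Au⁺/Au is oxidised (anode), so E°cell = (+0.54) − (+1.69) = -1.15 V.
Balancing electrons gives n = 2.
ΔG° = −nFE° = −(2)(96485)(-1.15) = 221,915 J = +221.9 kJ.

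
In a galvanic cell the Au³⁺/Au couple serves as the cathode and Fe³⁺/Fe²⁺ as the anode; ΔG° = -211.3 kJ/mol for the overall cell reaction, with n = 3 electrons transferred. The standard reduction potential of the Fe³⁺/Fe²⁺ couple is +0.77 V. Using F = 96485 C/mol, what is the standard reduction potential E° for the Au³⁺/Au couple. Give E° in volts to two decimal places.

E°cell = −ΔG°/(nF) = −(-211.3×10³)/((3)(96485)) = +0.730 V.
Since Au³⁺/Au is the cathode and Fe³⁺/Fe²⁺ the anode, E°cell = E°(Au³⁺/Au) − E°(Fe³⁺/Fe²⁺).
So E°(Au³⁺/Au) = E°cell + E°(Fe³⁺/Fe²⁺) = +0.730 + (+0.77) = +1.50 V.

+1.50 V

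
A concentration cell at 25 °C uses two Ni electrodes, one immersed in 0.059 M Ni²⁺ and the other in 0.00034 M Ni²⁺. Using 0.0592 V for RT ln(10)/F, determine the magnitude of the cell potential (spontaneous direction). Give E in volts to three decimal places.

For a concentration cell E°cell = 0. The 0.059 M side is the cathode (reduction is favoured where [Ni²⁺] is higher).
With n = 2, E = −(0.0592/2) log([Ni²⁺]ₐₙ/[Ni²⁺]꜀ₐₜ) = −(0.0592/2) log(0.00034/0.059) = −(0.0592/2)(-2.239) = +0.066 V.

+0.066 V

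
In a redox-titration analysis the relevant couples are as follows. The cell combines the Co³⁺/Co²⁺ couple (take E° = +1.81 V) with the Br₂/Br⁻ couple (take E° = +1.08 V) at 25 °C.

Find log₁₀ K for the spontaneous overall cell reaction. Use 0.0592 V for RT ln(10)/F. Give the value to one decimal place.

Cathode: Co³⁺/Co²⁺; anode: Br₂/Br⁻. E°cell = +0.73 V, n = 2.
log K = nE°cell / 0.0592 = (2)(+0.73) / 0.0592 = 24.7.

24.7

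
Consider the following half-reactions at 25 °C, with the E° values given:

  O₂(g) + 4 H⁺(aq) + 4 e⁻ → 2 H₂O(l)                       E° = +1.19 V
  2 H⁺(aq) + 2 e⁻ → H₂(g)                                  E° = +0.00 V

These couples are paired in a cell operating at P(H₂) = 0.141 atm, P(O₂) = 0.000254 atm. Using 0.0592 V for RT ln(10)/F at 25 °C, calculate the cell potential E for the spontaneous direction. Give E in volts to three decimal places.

+1.112 V

O₂/H₂O is the cathode (higher E°), H⁺/H₂ the anode: E°cell = +1.19 − (+0.00) = +1.19 V, n = 4.
Overall: O₂(g) + 2 H₂(g) → 2 H₂O(l)
Q = 1 / (P(O₂)·P(H₂)^2); log Q = 5.297.
E = E° − (0.0592/n) log Q = +1.19 − (0.0592/4)(5.297) = +1.112 V.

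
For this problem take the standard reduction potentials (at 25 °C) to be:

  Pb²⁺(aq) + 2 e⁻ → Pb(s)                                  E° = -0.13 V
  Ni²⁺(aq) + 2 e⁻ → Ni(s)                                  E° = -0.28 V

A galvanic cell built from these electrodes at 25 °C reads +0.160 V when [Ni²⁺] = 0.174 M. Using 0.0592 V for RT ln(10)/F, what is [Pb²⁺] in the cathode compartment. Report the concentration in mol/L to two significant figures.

0.38 M

Pb²⁺/Pb is the cathode, Ni²⁺/Ni the anode: E°cell = +0.15 V, n = 2.
Overall reaction: Pb²⁺(aq) + Ni(s) → Pb(s) + Ni²⁺(aq); Q = [Ni²⁺]^1/[Pb²⁺]^1.
From E = E° − (0.0592/n) log Q: log Q = (E° − E)·n/0.0592 = (+0.15 − (+0.160))·2/0.0592 = -0.3378.
So 1·log[Pb²⁺] = 1·log(0.174) − log Q = -0.7595 − (-0.3378) = -0.4217; [Pb²⁺] = 10^(-0.4217) ≈ 0.38 M.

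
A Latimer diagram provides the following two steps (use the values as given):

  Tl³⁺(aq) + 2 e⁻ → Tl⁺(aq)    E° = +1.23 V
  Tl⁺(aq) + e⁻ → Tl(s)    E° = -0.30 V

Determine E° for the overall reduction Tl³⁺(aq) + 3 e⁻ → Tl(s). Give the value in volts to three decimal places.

+0.720 V

Adding the free-energy changes (−nFE°) of the two steps gives −n₃FE°₃ = −n₁FE°₁ − n₂FE°₂.
E°₃ = (2×+1.23 + 1×-0.30) / 3 = (+2.160) / 3 = +0.720 V.
Simply averaging or adding the two E° values would be wrong; the electron-weighted sum is required.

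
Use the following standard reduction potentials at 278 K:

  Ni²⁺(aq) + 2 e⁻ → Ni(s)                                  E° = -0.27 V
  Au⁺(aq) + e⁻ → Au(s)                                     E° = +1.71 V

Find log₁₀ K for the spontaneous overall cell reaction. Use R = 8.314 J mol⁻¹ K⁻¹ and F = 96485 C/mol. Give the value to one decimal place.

Cathode: Au⁺/Au; anode: Ni²⁺/Ni. E°cell = (+1.71) − (-0.27) = +1.98 V, with n = 2.
ΔG° = −nFE° = −RT ln K, so ln K = nFE°/(RT) = (2)(96485)(+1.98) / ((8.314)(278)) = 165.310.
log₁₀ K = 165.310 / ln 10 = 71.8.

71.8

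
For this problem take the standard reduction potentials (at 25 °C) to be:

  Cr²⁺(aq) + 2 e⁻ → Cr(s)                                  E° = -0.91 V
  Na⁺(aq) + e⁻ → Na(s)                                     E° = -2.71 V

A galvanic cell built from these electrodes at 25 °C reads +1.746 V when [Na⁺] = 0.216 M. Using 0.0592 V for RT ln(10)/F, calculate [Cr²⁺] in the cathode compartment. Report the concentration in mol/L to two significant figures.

0.00070 M

Cr²⁺/Cr is the cathode, Na⁺/Na the anode: E°cell = +1.80 V, n = 2.
Overall reaction: Cr²⁺(aq) + 2 Na(s) → Cr(s) + 2 Na⁺(aq); Q = [Na⁺]^2/[Cr²⁺]^1.
From E = E° − (0.0592/n) log Q: log Q = (E° − E)·n/0.0592 = (+1.80 − (+1.746))·2/0.0592 = 1.8243.
So 1·log[Cr²⁺] = 2·log(0.216) − log Q = -1.3311 − (1.8243) = -3.1554; [Cr²⁺] = 10^(-3.1554) ≈ 0.00070 M.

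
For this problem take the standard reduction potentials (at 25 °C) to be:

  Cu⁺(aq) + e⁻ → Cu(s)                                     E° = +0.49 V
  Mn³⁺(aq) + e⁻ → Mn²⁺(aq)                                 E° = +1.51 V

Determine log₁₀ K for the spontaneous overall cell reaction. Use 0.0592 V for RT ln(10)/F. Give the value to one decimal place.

Cathode: Mn³⁺/Mn²⁺; anode: Cu⁺/Cu. E°cell = +1.02 V, n = 1.
log K = nE°cell / 0.0592 = (1)(+1.02) / 0.0592 = 17.2.

17.2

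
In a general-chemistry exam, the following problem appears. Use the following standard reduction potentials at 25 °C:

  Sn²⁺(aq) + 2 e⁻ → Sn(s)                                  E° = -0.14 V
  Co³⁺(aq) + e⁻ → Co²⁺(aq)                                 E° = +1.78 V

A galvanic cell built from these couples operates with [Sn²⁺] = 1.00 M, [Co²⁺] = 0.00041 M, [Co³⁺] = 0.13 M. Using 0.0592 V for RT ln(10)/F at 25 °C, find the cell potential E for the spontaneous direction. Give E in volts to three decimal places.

Co³⁺/Co²⁺ is the cathode (higher E°), Sn²⁺/Sn the anode: E°cell = +1.78 − (-0.14) = +1.92 V, n = 2.
Overall: 2 Co³⁺(aq) + Sn(s) → 2 Co²⁺(aq) + Sn²⁺(aq)
Q = [Co²⁺]^2·[Sn²⁺] / ([Co³⁺]^2); log Q = -5.002.
E = E° − (0.0592/n) log Q = +1.92 − (0.0592/2)(-5.002) = +2.068 V.

+2.068 V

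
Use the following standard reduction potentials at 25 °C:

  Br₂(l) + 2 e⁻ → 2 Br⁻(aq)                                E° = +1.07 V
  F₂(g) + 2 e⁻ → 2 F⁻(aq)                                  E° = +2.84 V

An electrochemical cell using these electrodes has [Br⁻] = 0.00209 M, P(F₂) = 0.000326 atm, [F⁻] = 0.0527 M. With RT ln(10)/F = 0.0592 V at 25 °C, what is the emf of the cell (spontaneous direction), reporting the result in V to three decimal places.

+1.584 V

F₂/F⁻ is the cathode (higher E°), Br₂/Br⁻ the anode: E°cell = +2.84 − (+1.07) = +1.77 V, n = 2.
Overall: F₂(g) + 2 Br⁻(aq) → 2 F⁻(aq) + Br₂(l)
Q = [F⁻]^2 / (P(F₂)·[Br⁻]^2); log Q = 6.290.
E = E° − (0.0592/n) log Q = +1.77 − (0.0592/2)(6.290) = +1.584 V.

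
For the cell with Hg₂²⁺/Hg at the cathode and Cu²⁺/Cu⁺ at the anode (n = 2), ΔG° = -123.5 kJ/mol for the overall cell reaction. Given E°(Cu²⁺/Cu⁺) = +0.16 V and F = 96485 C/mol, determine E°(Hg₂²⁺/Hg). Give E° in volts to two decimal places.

+0.80 V

E°cell = −ΔG°/(nF) = −(-123.5×10³)/((2)(96485)) = +0.640 V.
Since Hg₂²⁺/Hg is the cathode and Cu²⁺/Cu⁺ the anode, E°cell = E°(Hg₂²⁺/Hg) − E°(Cu²⁺/Cu⁺).
So E°(Hg₂²⁺/Hg) = E°cell + E°(Cu²⁺/Cu⁺) = +0.640 + (+0.16) = +0.80 V.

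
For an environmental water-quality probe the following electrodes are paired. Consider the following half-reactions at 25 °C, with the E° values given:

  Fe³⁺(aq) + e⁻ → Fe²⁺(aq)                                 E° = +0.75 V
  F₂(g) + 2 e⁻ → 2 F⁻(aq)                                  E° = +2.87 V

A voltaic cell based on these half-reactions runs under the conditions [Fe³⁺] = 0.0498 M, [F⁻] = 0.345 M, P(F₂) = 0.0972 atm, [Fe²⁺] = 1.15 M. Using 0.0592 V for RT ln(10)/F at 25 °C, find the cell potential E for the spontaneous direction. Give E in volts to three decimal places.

+2.198 V

F₂/F⁻ is the cathode (higher E°), Fe³⁺/Fe²⁺ the anode: E°cell = +2.87 − (+0.75) = +2.12 V, n = 2.
Overall: F₂(g) + 2 Fe²⁺(aq) → 2 F⁻(aq) + 2 Fe³⁺(aq)
Q = [F⁻]^2·[Fe³⁺]^2 / (P(F₂)·[Fe²⁺]^2); log Q = -2.639.
E = E° − (0.0592/n) log Q = +2.12 − (0.0592/2)(-2.639) = +2.198 V.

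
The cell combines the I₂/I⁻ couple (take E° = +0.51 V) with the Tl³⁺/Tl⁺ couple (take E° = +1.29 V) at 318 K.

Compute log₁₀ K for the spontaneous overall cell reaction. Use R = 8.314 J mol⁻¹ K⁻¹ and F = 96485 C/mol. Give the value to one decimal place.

24.7

Cathode: Tl³⁺/Tl⁺; anode: I₂/I⁻. E°cell = (+1.29) − (+0.51) = +0.78 V, with n = 2.
ΔG° = −nFE° = −RT ln K, so ln K = nFE°/(RT) = (2)(96485)(+0.78) / ((8.314)(318)) = 56.931.
log₁₀ K = 56.931 / ln 10 = 24.7.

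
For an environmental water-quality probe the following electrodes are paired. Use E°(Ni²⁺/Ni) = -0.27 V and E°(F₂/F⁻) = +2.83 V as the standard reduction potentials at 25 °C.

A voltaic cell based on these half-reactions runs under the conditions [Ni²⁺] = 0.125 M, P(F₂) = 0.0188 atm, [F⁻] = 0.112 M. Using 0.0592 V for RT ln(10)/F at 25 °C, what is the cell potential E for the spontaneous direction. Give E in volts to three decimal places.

F₂/F⁻ is the cathode (higher E°), Ni²⁺/Ni the anode: E°cell = +2.83 − (-0.27) = +3.10 V, n = 2.
Overall: F₂(g) + Ni(s) → 2 F⁻(aq) + Ni²⁺(aq)
Q = [F⁻]^2·[Ni²⁺] / (P(F₂)); log Q = -1.079.
E = E° − (0.0592/n) log Q = +3.10 − (0.0592/2)(-1.079) = +3.132 V.

+3.132 V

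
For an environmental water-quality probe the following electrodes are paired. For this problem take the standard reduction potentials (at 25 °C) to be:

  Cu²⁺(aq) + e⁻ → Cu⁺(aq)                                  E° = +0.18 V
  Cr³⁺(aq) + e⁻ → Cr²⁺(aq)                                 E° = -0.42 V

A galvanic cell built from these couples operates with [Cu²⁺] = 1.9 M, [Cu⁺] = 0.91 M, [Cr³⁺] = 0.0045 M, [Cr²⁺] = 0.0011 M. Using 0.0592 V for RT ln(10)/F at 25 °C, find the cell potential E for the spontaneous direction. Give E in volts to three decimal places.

Cu²⁺/Cu⁺ is the cathode (higher E°), Cr³⁺/Cr²⁺ the anode: E°cell = +0.18 − (-0.42) = +0.60 V, n = 1.
Overall: Cu²⁺(aq) + Cr²⁺(aq) → Cu⁺(aq) + Cr³⁺(aq)
Q = [Cu⁺]·[Cr³⁺] / ([Cu²⁺]·[Cr²⁺]); log Q = 0.292.
E = E° − (0.0592/n) log Q = +0.60 − (0.0592/1)(0.292) = +0.583 V.

+0.583 V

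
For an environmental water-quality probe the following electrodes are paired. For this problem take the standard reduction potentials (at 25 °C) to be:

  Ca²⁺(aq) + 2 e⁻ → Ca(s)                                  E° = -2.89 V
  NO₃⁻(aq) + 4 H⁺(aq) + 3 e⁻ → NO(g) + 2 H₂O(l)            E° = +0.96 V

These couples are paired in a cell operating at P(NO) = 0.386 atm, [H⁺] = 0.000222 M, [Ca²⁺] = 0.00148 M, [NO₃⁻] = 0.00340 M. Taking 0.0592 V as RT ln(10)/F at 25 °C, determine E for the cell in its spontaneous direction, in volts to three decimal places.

+3.605 V

NO₃⁻/NO is the cathode (higher E°), Ca²⁺/Ca the anode: E°cell = +0.96 − (-2.89) = +3.85 V, n = 6.
Overall: 2 NO₃⁻(aq) + 8 H⁺(aq) + 3 Ca(s) → 2 NO(g) + 4 H₂O(l) + 3 Ca²⁺(aq)
Q = P(NO)^2·[Ca²⁺]^3 / ([NO₃⁻]^2·[H⁺]^8); log Q = 24.850.
E = E° − (0.0592/n) log Q = +3.85 − (0.0592/6)(24.850) = +3.605 V.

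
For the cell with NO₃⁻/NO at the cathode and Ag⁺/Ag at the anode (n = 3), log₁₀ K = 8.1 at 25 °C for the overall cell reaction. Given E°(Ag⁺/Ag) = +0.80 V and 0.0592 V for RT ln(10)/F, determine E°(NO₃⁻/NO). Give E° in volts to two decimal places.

E°cell = (0.0592/n)·log K = (0.0592/3)(8.1) = +0.160 V.
Since NO₃⁻/NO is the cathode and Ag⁺/Ag the anode, E°cell = E°(NO₃⁻/NO) − E°(Ag⁺/Ag).
So E°(NO₃⁻/NO) = E°cell + E°(Ag⁺/Ag) = +0.160 + (+0.80) = +0.96 V.

+0.96 V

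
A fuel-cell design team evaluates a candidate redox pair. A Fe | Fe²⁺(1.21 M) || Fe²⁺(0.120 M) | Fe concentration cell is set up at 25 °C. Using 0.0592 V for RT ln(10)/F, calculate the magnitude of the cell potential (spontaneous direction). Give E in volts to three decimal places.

For a concentration cell E°cell = 0. The 1.21 M side is the cathode (reduction is favoured where [Fe²⁺] is higher).
With n = 2, E = −(0.0592/2) log([Fe²⁺]ₐₙ/[Fe²⁺]꜀ₐₜ) = −(0.0592/2) log(0.12/1.21) = −(0.0592/2)(-1.004) = +0.030 V.

+0.030 V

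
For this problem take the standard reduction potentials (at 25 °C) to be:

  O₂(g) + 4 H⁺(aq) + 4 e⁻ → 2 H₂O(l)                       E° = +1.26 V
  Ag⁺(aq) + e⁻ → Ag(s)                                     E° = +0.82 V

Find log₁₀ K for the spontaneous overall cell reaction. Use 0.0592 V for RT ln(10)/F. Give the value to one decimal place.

Cathode: O₂/H₂O; anode: Ag⁺/Ag. E°cell = +0.44 V, n = 4.
log K = nE°cell / 0.0592 = (4)(+0.44) / 0.0592 = 29.7.

29.7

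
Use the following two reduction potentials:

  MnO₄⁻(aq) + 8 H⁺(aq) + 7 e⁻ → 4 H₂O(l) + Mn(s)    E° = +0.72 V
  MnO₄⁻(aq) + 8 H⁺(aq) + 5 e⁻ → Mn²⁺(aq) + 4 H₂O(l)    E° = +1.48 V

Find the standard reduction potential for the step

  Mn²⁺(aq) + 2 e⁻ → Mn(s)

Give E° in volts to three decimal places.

Sequential free energies add, so n₃E°₃ = n₁E°₁ + n₂E°₂.
With n₃ = 7, and the known step contributing 5×(+1.48) V, the unknown satisfies 2·E° = 7×(+0.72) − 5×(+1.48) = -2.360.
E° = -2.360 / 2 = -1.180 V.

-1.180 V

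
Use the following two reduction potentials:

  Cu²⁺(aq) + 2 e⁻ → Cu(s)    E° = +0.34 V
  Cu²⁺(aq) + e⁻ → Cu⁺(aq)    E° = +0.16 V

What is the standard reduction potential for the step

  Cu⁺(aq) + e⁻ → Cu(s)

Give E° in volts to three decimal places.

Sequential free energies add, so n₃E°₃ = n₁E°₁ + n₂E°₂.
With n₃ = 2, and the known step contributing 1×(+0.16) V, the unknown satisfies 1·E° = 2×(+0.34) − 1×(+0.16) = +0.520.
E° = +0.520 / 1 = +0.520 V.

+0.520 V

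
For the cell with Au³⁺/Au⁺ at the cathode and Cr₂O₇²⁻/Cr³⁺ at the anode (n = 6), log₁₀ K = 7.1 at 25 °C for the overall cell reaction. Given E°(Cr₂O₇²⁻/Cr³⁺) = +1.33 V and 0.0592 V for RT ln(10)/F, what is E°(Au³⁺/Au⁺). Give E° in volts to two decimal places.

+1.40 V

E°cell = (0.0592/n)·log K = (0.0592/6)(7.1) = +0.070 V.
Since Au³⁺/Au⁺ is the cathode and Cr₂O₇²⁻/Cr³⁺ the anode, E°cell = E°(Au³⁺/Au⁺) − E°(Cr₂O₇²⁻/Cr³⁺).
So E°(Au³⁺/Au⁺) = E°cell + E°(Cr₂O₇²⁻/Cr³⁺) = +0.070 + (+1.33) = +1.40 V.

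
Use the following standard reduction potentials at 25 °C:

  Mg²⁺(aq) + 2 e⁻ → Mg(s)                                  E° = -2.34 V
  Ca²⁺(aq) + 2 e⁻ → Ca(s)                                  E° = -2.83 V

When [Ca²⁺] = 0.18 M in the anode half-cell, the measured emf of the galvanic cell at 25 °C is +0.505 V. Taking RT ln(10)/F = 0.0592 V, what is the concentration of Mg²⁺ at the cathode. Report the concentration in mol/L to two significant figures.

Mg²⁺/Mg is the cathode, Ca²⁺/Ca the anode: E°cell = +0.49 V, n = 2.
Overall reaction: Mg²⁺(aq) + Ca(s) → Mg(s) + Ca²⁺(aq); Q = [Ca²⁺]^1/[Mg²⁺]^1.
From E = E° − (0.0592/n) log Q: log Q = (E° − E)·n/0.0592 = (+0.49 − (+0.505))·2/0.0592 = -0.5068.
So 1·log[Mg²⁺] = 1·log(0.18) − log Q = -0.7447 − (-0.5068) = -0.2379; [Mg²⁺] = 10^(-0.2379) ≈ 0.58 M.

0.58 M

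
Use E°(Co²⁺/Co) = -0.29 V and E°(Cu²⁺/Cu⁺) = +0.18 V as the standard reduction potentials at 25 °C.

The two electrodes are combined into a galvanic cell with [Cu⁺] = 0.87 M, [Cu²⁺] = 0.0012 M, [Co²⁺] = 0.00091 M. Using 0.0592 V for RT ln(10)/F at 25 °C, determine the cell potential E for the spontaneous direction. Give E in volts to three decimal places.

Cu²⁺/Cu⁺ is the cathode (higher E°), Co²⁺/Co the anode: E°cell = +0.18 − (-0.29) = +0.47 V, n = 2.
Overall: 2 Cu²⁺(aq) + Co(s) → 2 Cu⁺(aq) + Co²⁺(aq)
Q = [Cu⁺]^2·[Co²⁺] / ([Cu²⁺]^2); log Q = 2.680.
E = E° − (0.0592/n) log Q = +0.47 − (0.0592/2)(2.680) = +0.391 V.

+0.391 V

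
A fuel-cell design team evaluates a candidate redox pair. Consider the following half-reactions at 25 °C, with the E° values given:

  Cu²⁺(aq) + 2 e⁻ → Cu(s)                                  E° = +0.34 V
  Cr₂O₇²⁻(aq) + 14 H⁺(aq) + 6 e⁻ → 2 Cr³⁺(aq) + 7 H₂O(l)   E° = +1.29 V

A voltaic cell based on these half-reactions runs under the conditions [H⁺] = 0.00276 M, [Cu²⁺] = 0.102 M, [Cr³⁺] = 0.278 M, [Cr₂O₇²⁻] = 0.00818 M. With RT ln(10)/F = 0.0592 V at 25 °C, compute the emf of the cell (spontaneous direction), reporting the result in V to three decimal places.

Cr₂O₇²⁻/Cr³⁺ is the cathode (higher E°), Cu²⁺/Cu the anode: E°cell = +1.29 − (+0.34) = +0.95 V, n = 6.
Overall: Cr₂O₇²⁻(aq) + 14 H⁺(aq) + 3 Cu(s) → 2 Cr³⁺(aq) + 7 H₂O(l) + 3 Cu²⁺(aq)
Q = [Cr³⁺]^2·[Cu²⁺]^3 / ([Cr₂O₇²⁻]·[H⁺]^14); log Q = 33.828.
E = E° − (0.0592/n) log Q = +0.95 − (0.0592/6)(33.828) = +0.616 V.

+0.616 V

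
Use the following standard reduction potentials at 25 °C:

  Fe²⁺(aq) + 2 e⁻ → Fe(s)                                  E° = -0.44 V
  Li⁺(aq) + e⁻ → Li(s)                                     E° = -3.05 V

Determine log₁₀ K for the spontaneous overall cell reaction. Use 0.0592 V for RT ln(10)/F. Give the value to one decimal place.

Cathode: Fe²⁺/Fe; anode: Li⁺/Li. E°cell = +2.61 V, n = 2.
log K = nE°cell / 0.0592 = (2)(+2.61) / 0.0592 = 88.2.

88.2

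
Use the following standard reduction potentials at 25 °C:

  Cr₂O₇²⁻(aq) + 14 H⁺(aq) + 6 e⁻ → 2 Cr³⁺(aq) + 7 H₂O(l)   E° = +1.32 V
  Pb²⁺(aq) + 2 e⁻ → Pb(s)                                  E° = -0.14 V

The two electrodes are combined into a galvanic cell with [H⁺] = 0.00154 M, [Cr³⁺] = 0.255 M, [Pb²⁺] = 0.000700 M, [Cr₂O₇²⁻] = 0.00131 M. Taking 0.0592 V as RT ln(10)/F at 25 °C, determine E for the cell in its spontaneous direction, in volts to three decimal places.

Cr₂O₇²⁻/Cr³⁺ is the cathode (higher E°), Pb²⁺/Pb the anode: E°cell = +1.32 − (-0.14) = +1.46 V, n = 6.
Overall: Cr₂O₇²⁻(aq) + 14 H⁺(aq) + 3 Pb(s) → 2 Cr³⁺(aq) + 7 H₂O(l) + 3 Pb²⁺(aq)
Q = [Cr³⁺]^2·[Pb²⁺]^3 / ([Cr₂O₇²⁻]·[H⁺]^14); log Q = 31.606.
E = E° − (0.0592/n) log Q = +1.46 − (0.0592/6)(31.606) = +1.148 V.

+1.148 V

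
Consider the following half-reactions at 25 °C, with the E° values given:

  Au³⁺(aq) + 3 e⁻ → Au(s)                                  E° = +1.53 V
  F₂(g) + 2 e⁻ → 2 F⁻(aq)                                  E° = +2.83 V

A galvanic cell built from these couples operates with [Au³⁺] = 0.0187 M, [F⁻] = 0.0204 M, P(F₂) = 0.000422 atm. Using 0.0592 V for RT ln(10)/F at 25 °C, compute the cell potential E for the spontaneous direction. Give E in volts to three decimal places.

F₂/F⁻ is the cathode (higher E°), Au³⁺/Au the anode: E°cell = +2.83 − (+1.53) = +1.30 V, n = 6.
Overall: 3 F₂(g) + 2 Au(s) → 6 F⁻(aq) + 2 Au³⁺(aq)
Q = [F⁻]^6·[Au³⁺]^2 / (P(F₂)^3); log Q = -3.474.
E = E° − (0.0592/n) log Q = +1.30 − (0.0592/6)(-3.474) = +1.334 V.

+1.334 V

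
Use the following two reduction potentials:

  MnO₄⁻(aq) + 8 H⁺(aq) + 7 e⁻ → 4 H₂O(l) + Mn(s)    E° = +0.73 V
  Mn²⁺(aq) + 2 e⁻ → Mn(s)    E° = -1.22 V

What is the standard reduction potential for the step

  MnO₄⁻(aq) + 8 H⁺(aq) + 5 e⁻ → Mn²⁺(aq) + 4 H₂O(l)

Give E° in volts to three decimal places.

+1.510 V

Sequential free energies add, so n₃E°₃ = n₁E°₁ + n₂E°₂.
With n₃ = 7, and the known step contributing 2×(-1.22) V, the unknown satisfies 5·E° = 7×(+0.73) − 2×(-1.22) = +7.550.
E° = +7.550 / 5 = +1.510 V.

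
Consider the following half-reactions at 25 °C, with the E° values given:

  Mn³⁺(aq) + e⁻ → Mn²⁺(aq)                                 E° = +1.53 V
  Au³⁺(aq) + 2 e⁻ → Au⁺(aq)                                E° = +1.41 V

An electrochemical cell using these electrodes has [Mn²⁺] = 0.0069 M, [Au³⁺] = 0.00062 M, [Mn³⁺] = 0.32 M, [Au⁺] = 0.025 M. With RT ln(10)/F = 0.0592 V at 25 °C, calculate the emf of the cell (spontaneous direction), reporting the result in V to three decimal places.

+0.266 V

Mn³⁺/Mn²⁺ is the cathode (higher E°), Au³⁺/Au⁺ the anode: E°cell = +1.53 − (+1.41) = +0.12 V, n = 2.
Overall: 2 Mn³⁺(aq) + Au⁺(aq) → 2 Mn²⁺(aq) + Au³⁺(aq)
Q = [Mn²⁺]^2·[Au³⁺] / ([Mn³⁺]^2·[Au⁺]); log Q = -4.938.
E = E° − (0.0592/n) log Q = +0.12 − (0.0592/2)(-4.938) = +0.266 V.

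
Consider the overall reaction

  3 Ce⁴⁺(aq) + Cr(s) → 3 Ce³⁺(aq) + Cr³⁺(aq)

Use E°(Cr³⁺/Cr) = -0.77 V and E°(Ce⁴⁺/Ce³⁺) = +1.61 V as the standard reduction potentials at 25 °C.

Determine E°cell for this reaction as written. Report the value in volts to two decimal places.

The Ce⁴⁺/Ce³⁺ couple has the higher reduction potential, so it is the cathode; Cr³⁺/Cr is oxidised at the anode.
E°cell = E°(cathode) − E°(anode) = (+1.61) − (-0.77) = +2.38 V.

+2.38 V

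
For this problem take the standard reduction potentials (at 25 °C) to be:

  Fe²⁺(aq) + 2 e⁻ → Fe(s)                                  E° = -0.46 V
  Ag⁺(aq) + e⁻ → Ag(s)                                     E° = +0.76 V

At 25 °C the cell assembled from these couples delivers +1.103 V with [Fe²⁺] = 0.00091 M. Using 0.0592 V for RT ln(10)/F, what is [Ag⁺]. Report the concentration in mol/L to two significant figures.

0.00032 M

Ag⁺/Ag is the cathode, Fe²⁺/Fe the anode: E°cell = +1.22 V, n = 2.
Overall reaction: 2 Ag⁺(aq) + Fe(s) → 2 Ag(s) + Fe²⁺(aq); Q = [Fe²⁺]^1/[Ag⁺]^2.
From E = E° − (0.0592/n) log Q: log Q = (E° − E)·n/0.0592 = (+1.22 − (+1.103))·2/0.0592 = 3.9527.
So 2·log[Ag⁺] = 1·log(0.00091) − log Q = -3.0410 − (3.9527) = -6.9937; log[Ag⁺] = -6.9937 / 2 = -3.4968; [Ag⁺] = 10^(-3.4968) ≈ 0.00032 M.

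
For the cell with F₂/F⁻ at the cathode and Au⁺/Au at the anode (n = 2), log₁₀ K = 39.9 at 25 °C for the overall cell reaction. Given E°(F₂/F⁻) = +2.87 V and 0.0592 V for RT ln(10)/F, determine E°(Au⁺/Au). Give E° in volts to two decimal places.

+1.69 V

E°cell = (0.0592/n)·log K = (0.0592/2)(39.9) = +1.181 V.
Since F₂/F⁻ is the cathode and Au⁺/Au the anode, E°cell = E°(F₂/F⁻) − E°(Au⁺/Au).
So E°(Au⁺/Au) = E°(F₂/F⁻) − E°cell = (+2.87) − (+1.181) = +1.69 V.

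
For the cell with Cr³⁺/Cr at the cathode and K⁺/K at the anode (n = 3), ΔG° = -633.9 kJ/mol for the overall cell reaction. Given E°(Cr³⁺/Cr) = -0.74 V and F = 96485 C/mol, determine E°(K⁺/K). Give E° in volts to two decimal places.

-2.93 V

E°cell = −ΔG°/(nF) = −(-633.9×10³)/((3)(96485)) = +2.190 V.
Since Cr³⁺/Cr is the cathode and K⁺/K the anode, E°cell = E°(Cr³⁺/Cr) − E°(K⁺/K).
So E°(K⁺/K) = E°(Cr³⁺/Cr) − E°cell = (-0.74) − (+2.190) = -2.93 V.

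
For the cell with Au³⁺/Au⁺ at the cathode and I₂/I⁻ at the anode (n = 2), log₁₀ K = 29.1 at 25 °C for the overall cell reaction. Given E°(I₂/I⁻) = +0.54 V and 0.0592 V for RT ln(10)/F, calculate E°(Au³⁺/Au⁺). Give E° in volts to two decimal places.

+1.40 V

E°cell = (0.0592/n)·log K = (0.0592/2)(29.1) = +0.861 V.
Since Au³⁺/Au⁺ is the cathode and I₂/I⁻ the anode, E°cell = E°(Au³⁺/Au⁺) − E°(I₂/I⁻).
So E°(Au³⁺/Au⁺) = E°cell + E°(I₂/I⁻) = +0.861 + (+0.54) = +1.40 V.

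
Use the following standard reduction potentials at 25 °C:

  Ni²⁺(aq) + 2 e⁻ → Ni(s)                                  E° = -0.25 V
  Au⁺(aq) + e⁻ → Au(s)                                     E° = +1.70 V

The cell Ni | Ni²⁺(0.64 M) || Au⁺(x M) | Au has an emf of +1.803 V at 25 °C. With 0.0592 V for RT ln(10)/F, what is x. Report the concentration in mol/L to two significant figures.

0.0026 M

Au⁺/Au is the cathode, Ni²⁺/Ni the anode: E°cell = +1.95 V, n = 2.
Overall reaction: 2 Au⁺(aq) + Ni(s) → 2 Au(s) + Ni²⁺(aq); Q = [Ni²⁺]^1/[Au⁺]^2.
From E = E° − (0.0592/n) log Q: log Q = (E° − E)·n/0.0592 = (+1.95 − (+1.803))·2/0.0592 = 4.9662.
So 2·log[Au⁺] = 1·log(0.64) − log Q = -0.1938 − (4.9662) = -5.1600; log[Au⁺] = -5.1600 / 2 = -2.5800; [Au⁺] = 10^(-2.5800) ≈ 0.0026 M.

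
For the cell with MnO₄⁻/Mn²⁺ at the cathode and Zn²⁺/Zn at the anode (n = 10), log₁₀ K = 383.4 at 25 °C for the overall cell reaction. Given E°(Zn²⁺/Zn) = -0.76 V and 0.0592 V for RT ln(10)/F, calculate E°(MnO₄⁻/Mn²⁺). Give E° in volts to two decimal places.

+1.51 V

E°cell = (0.0592/n)·log K = (0.0592/10)(383.4) = +2.270 V.
Since MnO₄⁻/Mn²⁺ is the cathode and Zn²⁺/Zn the anode, E°cell = E°(MnO₄⁻/Mn²⁺) − E°(Zn²⁺/Zn).
So E°(MnO₄⁻/Mn²⁺) = E°cell + E°(Zn²⁺/Zn) = +2.270 + (-0.76) = +1.51 V.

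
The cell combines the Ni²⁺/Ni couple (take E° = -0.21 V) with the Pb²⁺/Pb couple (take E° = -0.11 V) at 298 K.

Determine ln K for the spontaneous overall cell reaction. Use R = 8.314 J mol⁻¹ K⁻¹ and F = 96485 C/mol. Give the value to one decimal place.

Cathode: Pb²⁺/Pb; anode: Ni²⁺/Ni. E°cell = (-0.11) − (-0.21) = +0.10 V, with n = 2.
ΔG° = −nFE° = −RT ln K, so ln K = nFE°/(RT) = (2)(96485)(+0.10) / ((8.314)(298)) = 7.789.

7.8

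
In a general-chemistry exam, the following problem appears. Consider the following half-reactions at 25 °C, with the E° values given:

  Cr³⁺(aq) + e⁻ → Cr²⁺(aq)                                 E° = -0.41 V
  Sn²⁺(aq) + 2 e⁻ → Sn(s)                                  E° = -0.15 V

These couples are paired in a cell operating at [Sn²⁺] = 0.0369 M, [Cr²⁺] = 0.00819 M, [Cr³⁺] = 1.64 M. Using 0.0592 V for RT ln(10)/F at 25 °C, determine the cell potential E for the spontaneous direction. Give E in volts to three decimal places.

+0.081 V

Sn²⁺/Sn is the cathode (higher E°), Cr³⁺/Cr²⁺ the anode: E°cell = -0.15 − (-0.41) = +0.26 V, n = 2.
Overall: Sn²⁺(aq) + 2 Cr²⁺(aq) → Sn(s) + 2 Cr³⁺(aq)
Q = [Cr³⁺]^2 / ([Sn²⁺]·[Cr²⁺]^2); log Q = 6.036.
E = E° − (0.0592/n) log Q = +0.26 − (0.0592/2)(6.036) = +0.081 V.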